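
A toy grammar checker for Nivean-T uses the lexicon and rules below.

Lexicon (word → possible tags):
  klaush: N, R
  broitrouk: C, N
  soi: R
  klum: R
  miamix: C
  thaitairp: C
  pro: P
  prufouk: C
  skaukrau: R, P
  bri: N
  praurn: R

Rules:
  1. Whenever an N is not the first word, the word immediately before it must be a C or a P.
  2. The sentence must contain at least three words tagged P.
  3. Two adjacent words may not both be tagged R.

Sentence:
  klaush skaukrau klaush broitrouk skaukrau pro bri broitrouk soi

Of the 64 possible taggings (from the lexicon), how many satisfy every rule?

Candidates per position — 1:klaush {N,R}; 2:skaukrau {R,P}; 3:klaush {N,R}; 4:broitrouk {C,N}; 5:skaukrau {R,P}; 6:pro {P}; 7:bri {N}; 8:broitrouk {C,N}; 9:soi {R}.
There are 64 candidate sequences in total.
The sequences that satisfy every rule: N P N C P P N C R; N P R C P P N C R; R P N C P P N C R; R P R C P P N C R.
Count = 4.

4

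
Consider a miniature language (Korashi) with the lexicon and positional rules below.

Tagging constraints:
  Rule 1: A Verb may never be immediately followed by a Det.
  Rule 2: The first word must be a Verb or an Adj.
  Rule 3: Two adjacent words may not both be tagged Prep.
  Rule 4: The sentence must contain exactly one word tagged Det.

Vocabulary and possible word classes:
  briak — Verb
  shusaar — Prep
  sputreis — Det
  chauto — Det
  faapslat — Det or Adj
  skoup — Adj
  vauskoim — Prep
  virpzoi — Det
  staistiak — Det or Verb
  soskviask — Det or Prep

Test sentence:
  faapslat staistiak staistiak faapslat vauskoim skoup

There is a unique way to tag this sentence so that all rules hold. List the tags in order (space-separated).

Candidates per position — 1:faapslat {Det,Adj}; 2:staistiak {Det,Verb}; 3:staistiak {Det,Verb}; 4:faapslat {Det,Adj}; 5:vauskoim {Prep}; 6:skoup {Adj}.
Word 1 cannot be Det — rule 2 would then fail for every completion. It is Adj.
The remaining ambiguous positions (2, 3, 4) are resolved jointly — only one combination satisfies every rule.
So the tagging must be: Adj Det Verb Adj Prep Adj.
Verifying each rule — rule 1 ok; rule 2 ok; rule 3 ok; rule 4 ok.

Adj Det Verb Adj Prep Adj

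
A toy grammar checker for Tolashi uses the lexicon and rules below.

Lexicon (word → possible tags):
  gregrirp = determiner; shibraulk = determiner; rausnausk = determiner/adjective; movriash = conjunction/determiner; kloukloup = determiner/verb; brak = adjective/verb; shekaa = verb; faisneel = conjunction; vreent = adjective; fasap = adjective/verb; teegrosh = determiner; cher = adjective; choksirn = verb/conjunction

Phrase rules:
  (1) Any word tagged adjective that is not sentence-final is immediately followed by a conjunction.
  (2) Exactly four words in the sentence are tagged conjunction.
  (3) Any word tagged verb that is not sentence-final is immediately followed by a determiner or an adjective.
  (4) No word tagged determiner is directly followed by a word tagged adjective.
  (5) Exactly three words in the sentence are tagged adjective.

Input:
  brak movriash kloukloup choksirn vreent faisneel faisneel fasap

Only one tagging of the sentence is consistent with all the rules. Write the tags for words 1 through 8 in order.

Candidates per position — 1:brak {adjective,verb}; 2:movriash {conjunction,determiner}; 3:kloukloup {determiner,verb}; 4:choksirn {verb,conjunction}; 5:vreent {adjective}; 6:faisneel {conjunction}; 7:faisneel {conjunction}; 8:fasap {adjective,verb}.
At position 1, choosing verb makes rule 5 impossible to satisfy; hence adjective.
At position 2, choosing determiner makes rule 1 impossible to satisfy; hence conjunction.
At position 3, choosing verb makes rule 3 impossible to satisfy; hence determiner.
At position 4, choosing verb makes rule 2 impossible to satisfy; hence conjunction.
At position 8, choosing verb makes rule 5 impossible to satisfy; hence adjective.
So the tagging must be: adjective conjunction determiner conjunction adjective conjunction conjunction adjective.
Verifying each rule — rule 1 ok; rule 2 ok; rule 3 ok; rule 4 ok; rule 5 ok.

adjective conjunction determiner conjunction adjective conjunction conjunction adjective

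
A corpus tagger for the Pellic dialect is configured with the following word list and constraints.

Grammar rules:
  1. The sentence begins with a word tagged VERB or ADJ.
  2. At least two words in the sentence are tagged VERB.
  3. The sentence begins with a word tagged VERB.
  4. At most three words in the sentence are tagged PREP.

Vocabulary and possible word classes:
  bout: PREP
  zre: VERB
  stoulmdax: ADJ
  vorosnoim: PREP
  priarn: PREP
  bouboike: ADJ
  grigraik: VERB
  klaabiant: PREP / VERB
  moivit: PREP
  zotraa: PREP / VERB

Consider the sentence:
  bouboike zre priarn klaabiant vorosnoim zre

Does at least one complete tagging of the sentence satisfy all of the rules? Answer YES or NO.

NO

Candidates per position — 1:bouboike {ADJ}; 2:zre {VERB}; 3:priarn {PREP}; 4:klaabiant {PREP,VERB}; 5:vorosnoim {PREP}; 6:zre {VERB}.
Rule 3 cannot be satisfied by any choice of tags from the lexicon.
So there is no consistent tagging.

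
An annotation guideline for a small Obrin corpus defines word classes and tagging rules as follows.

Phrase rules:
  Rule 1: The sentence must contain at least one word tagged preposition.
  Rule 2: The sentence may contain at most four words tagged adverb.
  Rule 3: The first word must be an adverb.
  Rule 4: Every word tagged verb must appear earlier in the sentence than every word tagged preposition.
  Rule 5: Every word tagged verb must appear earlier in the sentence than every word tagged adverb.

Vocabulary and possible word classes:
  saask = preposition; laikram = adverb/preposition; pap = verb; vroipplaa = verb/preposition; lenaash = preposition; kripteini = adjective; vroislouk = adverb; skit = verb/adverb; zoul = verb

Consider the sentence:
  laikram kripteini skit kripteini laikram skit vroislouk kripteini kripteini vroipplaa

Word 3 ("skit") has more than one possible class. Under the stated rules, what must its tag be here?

Candidates per position — 1:laikram {adverb,preposition}; 2:kripteini {adjective}; 3:skit {verb,adverb}; 4:kripteini {adjective}; 5:laikram {adverb,preposition}; 6:skit {verb,adverb}; 7:vroislouk {adverb}; 8:kripteini {adjective}; 9:kripteini {adjective}; 10:vroipplaa {verb,preposition}.
At position 1, choosing preposition makes rule 3 impossible to satisfy; hence adverb.
At position 3, choosing verb makes rule 5 impossible to satisfy; hence adverb.
At position 6, choosing verb makes rule 5 impossible to satisfy; hence adverb.
At position 10, choosing verb makes rule 5 impossible to satisfy; hence preposition.
At position 5, choosing adverb makes rule 2 impossible to satisfy; hence preposition.
So the tagging must be: adverb adjective adverb adjective preposition adverb adverb adjective adjective preposition.
Rule-by-rule: rule 1 holds; rule 2 holds; rule 3 holds; rule 4 holds; rule 5 holds.

adverb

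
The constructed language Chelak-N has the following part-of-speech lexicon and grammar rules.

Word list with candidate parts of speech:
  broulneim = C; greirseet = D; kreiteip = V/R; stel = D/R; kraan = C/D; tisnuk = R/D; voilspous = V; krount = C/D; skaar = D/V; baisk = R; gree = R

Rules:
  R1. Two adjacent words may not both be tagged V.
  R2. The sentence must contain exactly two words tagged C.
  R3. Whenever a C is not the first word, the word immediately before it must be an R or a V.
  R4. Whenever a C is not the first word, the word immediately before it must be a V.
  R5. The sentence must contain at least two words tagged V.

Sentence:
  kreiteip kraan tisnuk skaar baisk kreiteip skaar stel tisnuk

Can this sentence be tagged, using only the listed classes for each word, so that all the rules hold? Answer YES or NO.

NO

Candidates per position — 1:kreiteip {V,R}; 2:kraan {C,D}; 3:tisnuk {R,D}; 4:skaar {D,V}; 5:baisk {R}; 6:kreiteip {V,R}; 7:skaar {D,V}; 8:stel {D,R}; 9:tisnuk {R,D}.
Rule 2 cannot be satisfied by any choice of tags from the lexicon.
So there is no consistent tagging.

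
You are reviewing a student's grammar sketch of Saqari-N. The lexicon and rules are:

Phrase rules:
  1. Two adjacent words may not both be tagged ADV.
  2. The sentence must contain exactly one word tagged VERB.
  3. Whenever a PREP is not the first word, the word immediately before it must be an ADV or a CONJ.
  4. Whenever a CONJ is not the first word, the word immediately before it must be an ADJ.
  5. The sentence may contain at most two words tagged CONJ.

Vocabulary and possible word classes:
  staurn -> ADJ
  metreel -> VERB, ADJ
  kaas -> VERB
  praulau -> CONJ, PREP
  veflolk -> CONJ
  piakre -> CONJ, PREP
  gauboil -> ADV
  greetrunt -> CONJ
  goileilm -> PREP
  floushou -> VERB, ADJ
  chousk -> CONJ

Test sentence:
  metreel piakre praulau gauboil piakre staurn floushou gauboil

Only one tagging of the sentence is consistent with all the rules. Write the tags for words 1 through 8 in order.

ADJ CONJ PREP ADV PREP ADJ VERB ADV

Candidates per position — 1:metreel {VERB,ADJ}; 2:piakre {CONJ,PREP}; 3:praulau {CONJ,PREP}; 4:gauboil {ADV}; 5:piakre {CONJ,PREP}; 6:staurn {ADJ}; 7:floushou {VERB,ADJ}; 8:gauboil {ADV}.
If word 2 were PREP, no tagging could satisfy rule 3; so word 2 is CONJ.
If word 3 were CONJ, no tagging could satisfy rule 4; so word 3 is PREP.
If word 5 were CONJ, no tagging could satisfy rule 4; so word 5 is PREP.
If word 1 were VERB, no tagging could satisfy rule 4; so word 1 is ADJ.
If word 7 were ADJ, no tagging could satisfy rule 2; so word 7 is VERB.
So the tagging must be: ADJ CONJ PREP ADV PREP ADJ VERB ADV.
Rule-by-rule: rule 1 satisfied; rule 2 satisfied; rule 3 satisfied; rule 4 satisfied; rule 5 satisfied.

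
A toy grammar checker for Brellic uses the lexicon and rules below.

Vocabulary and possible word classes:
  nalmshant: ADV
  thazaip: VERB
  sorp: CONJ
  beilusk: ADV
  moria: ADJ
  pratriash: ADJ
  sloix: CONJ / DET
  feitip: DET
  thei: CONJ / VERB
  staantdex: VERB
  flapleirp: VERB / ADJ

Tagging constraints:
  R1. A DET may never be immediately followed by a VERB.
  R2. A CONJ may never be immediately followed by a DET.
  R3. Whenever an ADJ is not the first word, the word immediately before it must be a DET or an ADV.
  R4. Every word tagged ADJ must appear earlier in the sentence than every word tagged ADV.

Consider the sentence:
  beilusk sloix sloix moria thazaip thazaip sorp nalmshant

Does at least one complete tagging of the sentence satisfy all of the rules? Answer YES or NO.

NO

Candidates per position — 1:beilusk {ADV}; 2:sloix {CONJ,DET}; 3:sloix {CONJ,DET}; 4:moria {ADJ}; 5:thazaip {VERB}; 6:thazaip {VERB}; 7:sorp {CONJ}; 8:nalmshant {ADV}.
Rule 4 cannot be satisfied by any choice of tags from the lexicon.
So there is no consistent tagging.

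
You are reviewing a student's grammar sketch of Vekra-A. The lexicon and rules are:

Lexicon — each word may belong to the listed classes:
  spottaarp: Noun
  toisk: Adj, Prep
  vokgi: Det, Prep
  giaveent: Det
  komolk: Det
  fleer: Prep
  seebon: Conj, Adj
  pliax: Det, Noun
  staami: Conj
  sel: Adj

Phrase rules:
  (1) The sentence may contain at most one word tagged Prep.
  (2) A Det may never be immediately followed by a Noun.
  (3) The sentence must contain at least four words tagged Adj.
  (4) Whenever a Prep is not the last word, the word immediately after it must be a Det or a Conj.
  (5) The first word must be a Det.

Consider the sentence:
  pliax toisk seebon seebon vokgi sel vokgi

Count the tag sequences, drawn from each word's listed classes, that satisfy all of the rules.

2

Candidates per position — 1:pliax {Det,Noun}; 2:toisk {Adj,Prep}; 3:seebon {Conj,Adj}; 4:seebon {Conj,Adj}; 5:vokgi {Det,Prep}; 6:sel {Adj}; 7:vokgi {Det,Prep}.
There are 64 candidate sequences in total.
The sequences that satisfy every rule: Det Adj Adj Adj Det Adj Det; Det Adj Adj Adj Det Adj Prep.
Count = 2.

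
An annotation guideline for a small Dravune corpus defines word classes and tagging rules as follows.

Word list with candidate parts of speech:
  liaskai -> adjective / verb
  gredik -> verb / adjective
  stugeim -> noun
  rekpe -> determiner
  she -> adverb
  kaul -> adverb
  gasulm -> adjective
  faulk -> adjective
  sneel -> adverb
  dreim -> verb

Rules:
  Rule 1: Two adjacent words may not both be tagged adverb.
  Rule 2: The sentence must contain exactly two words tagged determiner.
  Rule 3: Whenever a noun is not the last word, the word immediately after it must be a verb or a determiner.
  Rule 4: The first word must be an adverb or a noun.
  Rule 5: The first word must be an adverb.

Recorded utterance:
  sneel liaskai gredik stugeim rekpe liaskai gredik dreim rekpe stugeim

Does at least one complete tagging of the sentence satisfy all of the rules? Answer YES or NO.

Candidates per position — 1:sneel {adverb}; 2:liaskai {adjective,verb}; 3:gredik {verb,adjective}; 4:stugeim {noun}; 5:rekpe {determiner}; 6:liaskai {adjective,verb}; 7:gredik {verb,adjective}; 8:dreim {verb}; 9:rekpe {determiner}; 10:stugeim {noun}.
One satisfying assignment: adverb adjective adjective noun determiner adjective verb verb determiner noun.
Checking: rule 1 satisfied; rule 2 satisfied; rule 3 satisfied; rule 4 satisfied; rule 5 satisfied.

YES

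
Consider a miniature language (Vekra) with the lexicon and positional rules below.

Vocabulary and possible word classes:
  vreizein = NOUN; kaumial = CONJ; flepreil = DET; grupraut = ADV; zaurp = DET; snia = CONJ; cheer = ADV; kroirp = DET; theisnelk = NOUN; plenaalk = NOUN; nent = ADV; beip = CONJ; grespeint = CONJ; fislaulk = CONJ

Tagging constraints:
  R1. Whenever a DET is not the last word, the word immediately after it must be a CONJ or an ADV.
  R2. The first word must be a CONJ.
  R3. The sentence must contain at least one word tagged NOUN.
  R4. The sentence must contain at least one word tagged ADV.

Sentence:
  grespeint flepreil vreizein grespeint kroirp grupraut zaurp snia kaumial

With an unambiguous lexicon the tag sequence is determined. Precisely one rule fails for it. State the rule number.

Fixed tagging: CONJ DET NOUN CONJ DET ADV DET CONJ CONJ.
Applying the rules: R1 fail, R2 pass, R3 pass, R4 pass.
Only rule 1 fails.

1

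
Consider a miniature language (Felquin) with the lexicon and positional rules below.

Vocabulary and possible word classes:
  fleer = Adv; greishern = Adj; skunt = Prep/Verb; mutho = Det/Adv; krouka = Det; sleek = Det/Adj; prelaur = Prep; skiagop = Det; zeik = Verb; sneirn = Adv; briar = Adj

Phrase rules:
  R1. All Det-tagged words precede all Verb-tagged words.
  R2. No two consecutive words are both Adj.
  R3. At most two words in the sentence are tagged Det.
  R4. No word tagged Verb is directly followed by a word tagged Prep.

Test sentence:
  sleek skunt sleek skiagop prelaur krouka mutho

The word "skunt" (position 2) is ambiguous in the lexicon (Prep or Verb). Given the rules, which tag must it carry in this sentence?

Candidates per position — 1:sleek {Det,Adj}; 2:skunt {Prep,Verb}; 3:sleek {Det,Adj}; 4:skiagop {Det}; 5:prelaur {Prep}; 6:krouka {Det}; 7:mutho {Det,Adv}.
Position 1: tagging it Det would leave rule 3 unsatisfiable, so it must be Adj.
Position 2: tagging it Verb would leave rule 1 unsatisfiable, so it must be Prep.
Position 3: tagging it Det would leave rule 3 unsatisfiable, so it must be Adj.
Position 7: tagging it Det would leave rule 3 unsatisfiable, so it must be Adv.
That leaves exactly one tagging: Adj Prep Adj Det Prep Det Adv.
Verifying each rule — rule 1 satisfied; rule 2 satisfied; rule 3 satisfied; rule 4 satisfied.

Prep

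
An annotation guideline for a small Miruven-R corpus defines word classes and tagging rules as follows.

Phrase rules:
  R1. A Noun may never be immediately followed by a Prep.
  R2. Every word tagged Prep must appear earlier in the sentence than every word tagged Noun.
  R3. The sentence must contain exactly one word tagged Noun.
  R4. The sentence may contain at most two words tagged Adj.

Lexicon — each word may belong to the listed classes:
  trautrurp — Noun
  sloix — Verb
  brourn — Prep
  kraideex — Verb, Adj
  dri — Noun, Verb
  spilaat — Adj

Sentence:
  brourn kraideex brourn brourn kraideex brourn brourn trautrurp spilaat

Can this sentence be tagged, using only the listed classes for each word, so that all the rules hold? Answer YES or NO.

YES

Candidates per position — 1:brourn {Prep}; 2:kraideex {Verb,Adj}; 3:brourn {Prep}; 4:brourn {Prep}; 5:kraideex {Verb,Adj}; 6:brourn {Prep}; 7:brourn {Prep}; 8:trautrurp {Noun}; 9:spilaat {Adj}.
One satisfying assignment: Prep Verb Prep Prep Adj Prep Prep Noun Adj.
Check: rule 1 ok; rule 2 ok; rule 3 ok; rule 4 ok.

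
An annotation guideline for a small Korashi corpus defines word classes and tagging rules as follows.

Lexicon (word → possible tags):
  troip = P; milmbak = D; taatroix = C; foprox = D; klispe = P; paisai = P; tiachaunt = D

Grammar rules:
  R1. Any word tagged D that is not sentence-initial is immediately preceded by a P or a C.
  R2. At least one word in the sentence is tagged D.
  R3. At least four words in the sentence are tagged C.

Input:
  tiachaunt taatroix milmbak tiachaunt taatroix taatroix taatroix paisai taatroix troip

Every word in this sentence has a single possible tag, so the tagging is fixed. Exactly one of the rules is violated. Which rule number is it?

Fixed tagging: D C D D C C C P C P.
Checking each rule: R1 violated, R2 holds, R3 holds.
Only rule 1 fails.

1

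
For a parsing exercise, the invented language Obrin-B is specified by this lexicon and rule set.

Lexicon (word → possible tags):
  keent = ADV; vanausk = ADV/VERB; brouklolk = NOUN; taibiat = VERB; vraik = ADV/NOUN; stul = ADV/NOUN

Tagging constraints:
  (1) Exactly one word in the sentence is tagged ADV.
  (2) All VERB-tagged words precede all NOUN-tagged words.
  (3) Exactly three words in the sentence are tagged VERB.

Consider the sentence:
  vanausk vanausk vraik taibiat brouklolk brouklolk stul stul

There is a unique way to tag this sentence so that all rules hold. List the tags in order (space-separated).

VERB VERB ADV VERB NOUN NOUN NOUN NOUN

Candidates per position — 1:vanausk {ADV,VERB}; 2:vanausk {ADV,VERB}; 3:vraik {ADV,NOUN}; 4:taibiat {VERB}; 5:brouklolk {NOUN}; 6:brouklolk {NOUN}; 7:stul {ADV,NOUN}; 8:stul {ADV,NOUN}.
Word 1 cannot be ADV — rule 3 would then fail for every completion. It is VERB.
Word 2 cannot be ADV — rule 3 would then fail for every completion. It is VERB.
Word 3 cannot be NOUN — rule 2 would then fail for every completion. It is ADV.
Word 7 cannot be ADV — rule 1 would then fail for every completion. It is NOUN.
Word 8 cannot be ADV — rule 1 would then fail for every completion. It is NOUN.
That leaves exactly one tagging: VERB VERB ADV VERB NOUN NOUN NOUN NOUN.
Check: rule 1 ✓; rule 2 ✓; rule 3 ✓.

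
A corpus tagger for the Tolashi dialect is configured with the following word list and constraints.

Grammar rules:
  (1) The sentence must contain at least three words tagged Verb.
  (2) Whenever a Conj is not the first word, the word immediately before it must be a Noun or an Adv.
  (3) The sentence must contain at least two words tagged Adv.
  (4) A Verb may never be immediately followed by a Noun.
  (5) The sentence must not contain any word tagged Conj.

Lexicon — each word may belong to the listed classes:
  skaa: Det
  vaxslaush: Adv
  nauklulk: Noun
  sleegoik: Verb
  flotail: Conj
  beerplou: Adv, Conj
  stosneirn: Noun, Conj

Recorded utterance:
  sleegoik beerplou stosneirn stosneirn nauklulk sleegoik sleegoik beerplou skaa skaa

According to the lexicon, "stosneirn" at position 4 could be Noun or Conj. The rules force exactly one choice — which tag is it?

Candidates per position — 1:sleegoik {Verb}; 2:beerplou {Adv,Conj}; 3:stosneirn {Noun,Conj}; 4:stosneirn {Noun,Conj}; 5:nauklulk {Noun}; 6:sleegoik {Verb}; 7:sleegoik {Verb}; 8:beerplou {Adv,Conj}; 9:skaa {Det}; 10:skaa {Det}.
Position 2: Conj is ruled out by rule 2; that leaves Adv.
Position 3: Conj is ruled out by rule 5; that leaves Noun.
Position 4: Conj is ruled out by rule 5; that leaves Noun.
Position 8: Conj is ruled out by rule 2; that leaves Adv.
The only consistent sequence is: Verb Adv Noun Noun Noun Verb Verb Adv Det Det.
Checking: rule 1 holds; rule 2 holds; rule 3 holds; rule 4 holds; rule 5 holds.

Noun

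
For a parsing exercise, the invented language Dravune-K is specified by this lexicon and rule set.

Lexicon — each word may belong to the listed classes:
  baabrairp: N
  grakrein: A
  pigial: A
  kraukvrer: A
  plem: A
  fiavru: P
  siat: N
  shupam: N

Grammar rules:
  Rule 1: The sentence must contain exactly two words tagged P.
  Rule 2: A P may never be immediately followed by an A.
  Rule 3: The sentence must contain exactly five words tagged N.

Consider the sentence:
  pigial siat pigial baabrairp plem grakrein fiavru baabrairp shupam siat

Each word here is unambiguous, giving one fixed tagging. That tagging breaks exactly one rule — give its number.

Fixed tagging: A N A N A A P N N N.
Rule check: R1 ✗, R2 ✓, R3 ✓.
Only rule 1 fails.

1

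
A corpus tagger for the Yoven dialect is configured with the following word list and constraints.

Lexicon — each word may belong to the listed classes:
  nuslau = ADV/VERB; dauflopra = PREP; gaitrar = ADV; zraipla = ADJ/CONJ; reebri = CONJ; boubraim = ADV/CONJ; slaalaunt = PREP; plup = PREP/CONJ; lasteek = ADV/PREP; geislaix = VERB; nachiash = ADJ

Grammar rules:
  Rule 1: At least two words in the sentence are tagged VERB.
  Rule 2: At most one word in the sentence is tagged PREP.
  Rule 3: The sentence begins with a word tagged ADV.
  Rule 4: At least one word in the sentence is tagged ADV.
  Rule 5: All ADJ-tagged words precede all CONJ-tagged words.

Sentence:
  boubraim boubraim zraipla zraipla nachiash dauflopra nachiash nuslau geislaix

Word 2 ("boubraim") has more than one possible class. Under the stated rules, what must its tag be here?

ADV

Candidates per position — 1:boubraim {ADV,CONJ}; 2:boubraim {ADV,CONJ}; 3:zraipla {ADJ,CONJ}; 4:zraipla {ADJ,CONJ}; 5:nachiash {ADJ}; 6:dauflopra {PREP}; 7:nachiash {ADJ}; 8:nuslau {ADV,VERB}; 9:geislaix {VERB}.
If word 1 were CONJ, no tagging could satisfy rule 3; so word 1 is ADV.
If word 2 were CONJ, no tagging could satisfy rule 5; so word 2 is ADV.
If word 3 were CONJ, no tagging could satisfy rule 5; so word 3 is ADJ.
If word 4 were CONJ, no tagging could satisfy rule 5; so word 4 is ADJ.
If word 8 were ADV, no tagging could satisfy rule 1; so word 8 is VERB.
That leaves exactly one tagging: ADV ADV ADJ ADJ ADJ PREP ADJ VERB VERB.
Checking: rule 1 holds; rule 2 holds; rule 3 holds; rule 4 holds; rule 5 holds.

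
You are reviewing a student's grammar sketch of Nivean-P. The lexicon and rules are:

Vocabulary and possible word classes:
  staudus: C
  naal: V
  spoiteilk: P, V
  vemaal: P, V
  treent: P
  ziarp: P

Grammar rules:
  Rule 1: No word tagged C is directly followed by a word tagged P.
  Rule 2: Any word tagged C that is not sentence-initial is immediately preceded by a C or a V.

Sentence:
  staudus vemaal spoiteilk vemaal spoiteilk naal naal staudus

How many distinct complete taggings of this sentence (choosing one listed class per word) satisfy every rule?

Candidates per position — 1:staudus {C}; 2:vemaal {P,V}; 3:spoiteilk {P,V}; 4:vemaal {P,V}; 5:spoiteilk {P,V}; 6:naal {V}; 7:naal {V}; 8:staudus {C}.
There are 16 candidate sequences in total.
Checking each against the rules leaves 8 sequences.
Count = 8.

8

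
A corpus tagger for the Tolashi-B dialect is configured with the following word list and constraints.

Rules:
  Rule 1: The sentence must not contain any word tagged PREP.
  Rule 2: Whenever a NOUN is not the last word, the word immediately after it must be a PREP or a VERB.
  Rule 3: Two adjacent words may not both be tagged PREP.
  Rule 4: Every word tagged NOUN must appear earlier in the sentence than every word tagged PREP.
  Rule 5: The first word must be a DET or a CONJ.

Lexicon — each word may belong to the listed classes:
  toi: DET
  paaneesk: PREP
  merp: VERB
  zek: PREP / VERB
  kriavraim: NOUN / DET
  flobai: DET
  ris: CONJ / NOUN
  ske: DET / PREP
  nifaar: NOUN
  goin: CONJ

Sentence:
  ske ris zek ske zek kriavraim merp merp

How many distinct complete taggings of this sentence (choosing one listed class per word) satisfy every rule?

Candidates per position — 1:ske {DET,PREP}; 2:ris {CONJ,NOUN}; 3:zek {PREP,VERB}; 4:ske {DET,PREP}; 5:zek {PREP,VERB}; 6:kriavraim {NOUN,DET}; 7:merp {VERB}; 8:merp {VERB}.
There are 64 candidate sequences in total.
The sequences that satisfy every rule: DET CONJ VERB DET VERB NOUN VERB VERB; DET CONJ VERB DET VERB DET VERB VERB; DET NOUN VERB DET VERB NOUN VERB VERB; DET NOUN VERB DET VERB DET VERB VERB.
Count = 4.

4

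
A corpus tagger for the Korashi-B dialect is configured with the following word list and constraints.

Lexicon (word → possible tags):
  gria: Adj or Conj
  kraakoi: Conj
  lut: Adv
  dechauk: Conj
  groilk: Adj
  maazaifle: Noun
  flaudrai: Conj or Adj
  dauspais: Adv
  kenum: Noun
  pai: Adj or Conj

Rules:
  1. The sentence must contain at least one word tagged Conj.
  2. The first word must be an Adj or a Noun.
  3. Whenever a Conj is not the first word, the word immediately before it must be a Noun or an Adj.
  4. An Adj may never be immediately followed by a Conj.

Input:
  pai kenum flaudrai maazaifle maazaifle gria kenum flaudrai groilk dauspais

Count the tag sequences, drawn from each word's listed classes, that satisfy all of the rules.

7

Candidates per position — 1:pai {Adj,Conj}; 2:kenum {Noun}; 3:flaudrai {Conj,Adj}; 4:maazaifle {Noun}; 5:maazaifle {Noun}; 6:gria {Adj,Conj}; 7:kenum {Noun}; 8:flaudrai {Conj,Adj}; 9:groilk {Adj}; 10:dauspais {Adv}.
There are 16 candidate sequences in total.
Checking each against the rules leaves 7 sequences.
Count = 7.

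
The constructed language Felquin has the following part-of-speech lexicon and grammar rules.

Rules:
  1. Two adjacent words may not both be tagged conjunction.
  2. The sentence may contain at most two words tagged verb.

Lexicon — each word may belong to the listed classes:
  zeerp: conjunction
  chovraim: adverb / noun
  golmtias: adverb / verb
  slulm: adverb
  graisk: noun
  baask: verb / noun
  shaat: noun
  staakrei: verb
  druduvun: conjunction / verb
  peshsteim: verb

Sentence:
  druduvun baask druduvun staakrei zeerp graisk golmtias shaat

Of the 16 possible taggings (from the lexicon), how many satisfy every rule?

5

Candidates per position — 1:druduvun {conjunction,verb}; 2:baask {verb,noun}; 3:druduvun {conjunction,verb}; 4:staakrei {verb}; 5:zeerp {conjunction}; 6:graisk {noun}; 7:golmtias {adverb,verb}; 8:shaat {noun}.
There are 16 candidate sequences in total.
The sequences that satisfy every rule: conjunction verb conjunction verb conjunction noun adverb noun; conjunction noun conjunction verb conjunction noun adverb noun; conjunction noun conjunction verb conjunction noun verb noun; conjunction noun verb verb conjunction noun adverb noun; verb noun conjunction verb conjunction noun adverb noun.
Count = 5.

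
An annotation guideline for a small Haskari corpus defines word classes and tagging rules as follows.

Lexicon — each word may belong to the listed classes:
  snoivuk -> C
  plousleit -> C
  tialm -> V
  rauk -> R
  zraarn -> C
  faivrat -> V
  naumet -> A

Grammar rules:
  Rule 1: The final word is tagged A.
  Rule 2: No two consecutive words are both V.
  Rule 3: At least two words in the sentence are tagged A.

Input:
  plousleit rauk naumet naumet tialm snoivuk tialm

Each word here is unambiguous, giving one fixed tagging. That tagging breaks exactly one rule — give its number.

1

Fixed tagging: C R A A V C V.
Applying the rules: R1 violated, R2 holds, R3 holds.
Only rule 1 fails.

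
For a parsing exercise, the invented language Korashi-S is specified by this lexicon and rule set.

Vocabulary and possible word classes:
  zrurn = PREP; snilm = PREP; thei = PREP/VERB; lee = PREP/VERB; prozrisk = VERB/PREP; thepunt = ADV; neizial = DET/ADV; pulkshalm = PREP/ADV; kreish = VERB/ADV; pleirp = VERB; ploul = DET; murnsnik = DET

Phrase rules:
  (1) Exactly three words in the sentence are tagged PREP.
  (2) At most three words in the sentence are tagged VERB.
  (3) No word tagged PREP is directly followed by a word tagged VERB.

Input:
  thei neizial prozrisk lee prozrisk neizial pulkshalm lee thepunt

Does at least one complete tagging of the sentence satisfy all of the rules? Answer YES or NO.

YES

Candidates per position — 1:thei {PREP,VERB}; 2:neizial {DET,ADV}; 3:prozrisk {VERB,PREP}; 4:lee {PREP,VERB}; 5:prozrisk {VERB,PREP}; 6:neizial {DET,ADV}; 7:pulkshalm {PREP,ADV}; 8:lee {PREP,VERB}; 9:thepunt {ADV}.
One satisfying assignment: PREP DET VERB PREP PREP ADV ADV VERB ADV.
Check: rule 1 ok; rule 2 ok; rule 3 ok.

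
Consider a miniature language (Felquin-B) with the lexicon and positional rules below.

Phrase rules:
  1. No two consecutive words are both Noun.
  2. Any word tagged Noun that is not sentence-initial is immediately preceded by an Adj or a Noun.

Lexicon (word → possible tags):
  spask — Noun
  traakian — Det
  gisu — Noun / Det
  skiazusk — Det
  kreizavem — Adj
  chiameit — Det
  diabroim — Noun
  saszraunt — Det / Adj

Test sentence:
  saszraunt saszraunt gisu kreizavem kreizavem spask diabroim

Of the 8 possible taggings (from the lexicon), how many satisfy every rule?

0

Candidates per position — 1:saszraunt {Det,Adj}; 2:saszraunt {Det,Adj}; 3:gisu {Noun,Det}; 4:kreizavem {Adj}; 5:kreizavem {Adj}; 6:spask {Noun}; 7:diabroim {Noun}.
There are 8 candidate sequences in total.
Rule 1 cannot be satisfied by any choice of tags from the lexicon.
So there is no consistent tagging.
Count = 0.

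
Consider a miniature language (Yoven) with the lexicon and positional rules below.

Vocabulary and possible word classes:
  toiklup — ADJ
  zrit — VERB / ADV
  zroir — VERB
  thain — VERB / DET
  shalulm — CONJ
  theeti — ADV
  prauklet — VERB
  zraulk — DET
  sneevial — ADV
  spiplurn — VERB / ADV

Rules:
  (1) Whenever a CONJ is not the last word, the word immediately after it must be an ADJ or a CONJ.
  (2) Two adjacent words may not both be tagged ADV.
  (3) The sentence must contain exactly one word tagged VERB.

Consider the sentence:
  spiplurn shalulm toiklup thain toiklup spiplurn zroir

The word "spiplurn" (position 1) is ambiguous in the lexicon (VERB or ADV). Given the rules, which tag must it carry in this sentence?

Candidates per position — 1:spiplurn {VERB,ADV}; 2:shalulm {CONJ}; 3:toiklup {ADJ}; 4:thain {VERB,DET}; 5:toiklup {ADJ}; 6:spiplurn {VERB,ADV}; 7:zroir {VERB}.
Word 1 cannot be VERB — rule 3 would then fail for every completion. It is ADV.
Word 4 cannot be VERB — rule 3 would then fail for every completion. It is DET.
Word 6 cannot be VERB — rule 3 would then fail for every completion. It is ADV.
The only consistent sequence is: ADV CONJ ADJ DET ADJ ADV VERB.
Verifying each rule — rule 1 holds; rule 2 holds; rule 3 holds.

ADV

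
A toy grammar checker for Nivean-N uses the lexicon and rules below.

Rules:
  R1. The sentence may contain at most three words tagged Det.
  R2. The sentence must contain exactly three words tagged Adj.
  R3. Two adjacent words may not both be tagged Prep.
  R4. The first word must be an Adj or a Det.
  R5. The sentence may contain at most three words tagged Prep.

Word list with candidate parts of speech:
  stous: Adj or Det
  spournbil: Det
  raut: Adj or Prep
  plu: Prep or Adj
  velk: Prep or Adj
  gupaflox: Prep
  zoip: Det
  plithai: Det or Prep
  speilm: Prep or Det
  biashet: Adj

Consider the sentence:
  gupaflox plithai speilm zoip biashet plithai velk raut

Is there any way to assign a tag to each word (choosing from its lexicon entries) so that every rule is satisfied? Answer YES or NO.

NO

Candidates per position — 1:gupaflox {Prep}; 2:plithai {Det,Prep}; 3:speilm {Prep,Det}; 4:zoip {Det}; 5:biashet {Adj}; 6:plithai {Det,Prep}; 7:velk {Prep,Adj}; 8:raut {Adj,Prep}.
Rule 4 cannot be satisfied by any choice of tags from the lexicon.
So there is no consistent tagging.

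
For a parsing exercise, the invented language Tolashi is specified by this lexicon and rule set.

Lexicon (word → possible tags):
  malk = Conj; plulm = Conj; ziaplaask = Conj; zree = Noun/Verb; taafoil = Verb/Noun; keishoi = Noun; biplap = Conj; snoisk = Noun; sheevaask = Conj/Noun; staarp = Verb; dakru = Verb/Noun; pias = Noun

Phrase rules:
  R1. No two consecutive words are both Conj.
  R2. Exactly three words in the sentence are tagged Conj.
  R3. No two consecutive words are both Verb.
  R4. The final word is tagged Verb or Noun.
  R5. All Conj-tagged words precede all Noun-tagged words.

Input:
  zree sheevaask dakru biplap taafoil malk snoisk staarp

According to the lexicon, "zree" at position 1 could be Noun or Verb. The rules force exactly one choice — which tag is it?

Verb

Candidates per position — 1:zree {Noun,Verb}; 2:sheevaask {Conj,Noun}; 3:dakru {Verb,Noun}; 4:biplap {Conj}; 5:taafoil {Verb,Noun}; 6:malk {Conj}; 7:snoisk {Noun}; 8:staarp {Verb}.
At position 1, choosing Noun makes rule 5 impossible to satisfy; hence Verb.
At position 2, choosing Noun makes rule 2 impossible to satisfy; hence Conj.
At position 3, choosing Noun makes rule 5 impossible to satisfy; hence Verb.
At position 5, choosing Noun makes rule 5 impossible to satisfy; hence Verb.
The only consistent sequence is: Verb Conj Verb Conj Verb Conj Noun Verb.
Rule-by-rule: rule 1 satisfied; rule 2 satisfied; rule 3 satisfied; rule 4 satisfied; rule 5 satisfied.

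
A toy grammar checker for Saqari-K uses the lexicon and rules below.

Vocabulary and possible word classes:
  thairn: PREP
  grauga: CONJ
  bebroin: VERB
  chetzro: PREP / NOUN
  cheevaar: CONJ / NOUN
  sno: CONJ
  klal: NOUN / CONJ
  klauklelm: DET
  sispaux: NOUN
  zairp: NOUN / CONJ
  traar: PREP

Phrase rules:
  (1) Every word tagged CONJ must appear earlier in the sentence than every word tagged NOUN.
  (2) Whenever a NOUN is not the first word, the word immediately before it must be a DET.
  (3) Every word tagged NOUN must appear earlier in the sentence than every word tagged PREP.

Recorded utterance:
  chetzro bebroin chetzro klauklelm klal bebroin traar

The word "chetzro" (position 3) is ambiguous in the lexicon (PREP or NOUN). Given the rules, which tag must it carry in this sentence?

PREP

Candidates per position — 1:chetzro {PREP,NOUN}; 2:bebroin {VERB}; 3:chetzro {PREP,NOUN}; 4:klauklelm {DET}; 5:klal {NOUN,CONJ}; 6:bebroin {VERB}; 7:traar {PREP}.
Word 3 cannot be NOUN — rule 2 would then fail for every completion. It is PREP.
Word 5 cannot be NOUN — rule 3 would then fail for every completion. It is CONJ.
Word 1 cannot be NOUN — rule 1 would then fail for every completion. It is PREP.
The unique satisfying tagging is: PREP VERB PREP DET CONJ VERB PREP.
Checking: rule 1 ok; rule 2 ok; rule 3 ok.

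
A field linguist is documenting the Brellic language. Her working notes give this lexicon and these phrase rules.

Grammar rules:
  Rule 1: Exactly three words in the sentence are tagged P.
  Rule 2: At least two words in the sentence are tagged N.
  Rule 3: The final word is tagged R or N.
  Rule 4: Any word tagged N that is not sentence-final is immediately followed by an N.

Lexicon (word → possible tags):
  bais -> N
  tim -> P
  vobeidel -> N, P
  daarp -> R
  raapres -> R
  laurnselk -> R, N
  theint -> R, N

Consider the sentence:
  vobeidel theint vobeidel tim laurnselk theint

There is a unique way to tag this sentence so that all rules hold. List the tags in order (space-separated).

Candidates per position — 1:vobeidel {N,P}; 2:theint {R,N}; 3:vobeidel {N,P}; 4:tim {P}; 5:laurnselk {R,N}; 6:theint {R,N}.
Position 1: N is ruled out by rule 1; that leaves P.
Position 2: N is ruled out by rule 4; that leaves R.
Position 3: N is ruled out by rule 1; that leaves P.
Position 5: R is ruled out by rule 2; that leaves N.
Position 6: R is ruled out by rule 2; that leaves N.
The unique satisfying tagging is: P R P P N N.
Checking: rule 1 ✓; rule 2 ✓; rule 3 ✓; rule 4 ✓.

P R P P N N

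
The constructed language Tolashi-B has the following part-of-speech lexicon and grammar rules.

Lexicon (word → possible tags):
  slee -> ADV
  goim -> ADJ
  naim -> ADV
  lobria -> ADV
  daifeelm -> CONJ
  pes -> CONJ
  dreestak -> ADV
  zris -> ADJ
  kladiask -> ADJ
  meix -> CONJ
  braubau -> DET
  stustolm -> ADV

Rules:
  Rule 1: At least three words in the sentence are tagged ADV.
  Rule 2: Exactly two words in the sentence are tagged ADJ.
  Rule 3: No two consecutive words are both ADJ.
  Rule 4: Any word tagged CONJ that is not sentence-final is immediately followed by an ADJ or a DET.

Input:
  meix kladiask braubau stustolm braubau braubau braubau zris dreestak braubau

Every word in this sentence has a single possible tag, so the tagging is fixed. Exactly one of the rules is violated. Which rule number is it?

1

Fixed tagging: CONJ ADJ DET ADV DET DET DET ADJ ADV DET.
Applying the rules: R1 violated, R2 holds, R3 holds, R4 holds.
Only rule 1 fails.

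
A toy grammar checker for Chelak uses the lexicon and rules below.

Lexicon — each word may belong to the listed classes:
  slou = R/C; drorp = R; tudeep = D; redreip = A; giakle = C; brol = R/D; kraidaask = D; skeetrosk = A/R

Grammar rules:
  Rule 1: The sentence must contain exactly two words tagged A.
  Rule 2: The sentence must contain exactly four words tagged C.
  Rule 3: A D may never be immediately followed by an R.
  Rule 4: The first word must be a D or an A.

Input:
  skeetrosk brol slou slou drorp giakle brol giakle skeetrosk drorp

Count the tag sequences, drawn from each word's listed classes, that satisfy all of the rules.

Candidates per position — 1:skeetrosk {A,R}; 2:brol {R,D}; 3:slou {R,C}; 4:slou {R,C}; 5:drorp {R}; 6:giakle {C}; 7:brol {R,D}; 8:giakle {C}; 9:skeetrosk {A,R}; 10:drorp {R}.
There are 64 candidate sequences in total.
The sequences that satisfy every rule: A R C C R C R C A R; A R C C R C D C A R; A D C C R C R C A R; A D C C R C D C A R.
Count = 4.

4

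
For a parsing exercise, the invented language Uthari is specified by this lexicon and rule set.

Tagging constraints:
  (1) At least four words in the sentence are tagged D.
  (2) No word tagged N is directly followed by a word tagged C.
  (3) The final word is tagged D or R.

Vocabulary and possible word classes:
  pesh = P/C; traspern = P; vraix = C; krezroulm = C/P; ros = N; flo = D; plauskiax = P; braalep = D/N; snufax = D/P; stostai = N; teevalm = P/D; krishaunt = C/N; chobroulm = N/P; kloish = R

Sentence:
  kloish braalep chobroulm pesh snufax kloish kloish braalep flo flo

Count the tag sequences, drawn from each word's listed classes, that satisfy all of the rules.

Candidates per position — 1:kloish {R}; 2:braalep {D,N}; 3:chobroulm {N,P}; 4:pesh {P,C}; 5:snufax {D,P}; 6:kloish {R}; 7:kloish {R}; 8:braalep {D,N}; 9:flo {D}; 10:flo {D}.
There are 32 candidate sequences in total.
Checking each against the rules leaves 12 sequences.
Count = 12.

12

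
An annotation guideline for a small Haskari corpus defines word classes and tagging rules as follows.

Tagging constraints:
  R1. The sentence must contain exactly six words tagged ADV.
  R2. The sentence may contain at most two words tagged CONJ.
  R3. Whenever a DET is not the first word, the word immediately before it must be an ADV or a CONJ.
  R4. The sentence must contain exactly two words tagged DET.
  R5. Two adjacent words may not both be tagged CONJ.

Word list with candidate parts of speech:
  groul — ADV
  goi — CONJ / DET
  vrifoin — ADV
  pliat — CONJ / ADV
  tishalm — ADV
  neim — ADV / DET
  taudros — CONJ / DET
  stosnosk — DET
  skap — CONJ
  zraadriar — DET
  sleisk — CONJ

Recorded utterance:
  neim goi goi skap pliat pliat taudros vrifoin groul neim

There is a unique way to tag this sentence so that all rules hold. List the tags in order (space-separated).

ADV CONJ DET CONJ ADV ADV DET ADV ADV ADV

Candidates per position — 1:neim {ADV,DET}; 2:goi {CONJ,DET}; 3:goi {CONJ,DET}; 4:skap {CONJ}; 5:pliat {CONJ,ADV}; 6:pliat {CONJ,ADV}; 7:taudros {CONJ,DET}; 8:vrifoin {ADV}; 9:groul {ADV}; 10:neim {ADV,DET}.
Word 1 cannot be DET — rule 1 would then fail for every completion. It is ADV.
Word 3 cannot be CONJ — rule 5 would then fail for every completion. It is DET.
Word 5 cannot be CONJ — rule 1 would then fail for every completion. It is ADV.
Word 6 cannot be CONJ — rule 1 would then fail for every completion. It is ADV.
Word 10 cannot be DET — rule 1 would then fail for every completion. It is ADV.
Word 2 cannot be DET — rule 3 would then fail for every completion. It is CONJ.
Word 7 cannot be CONJ — rule 2 would then fail for every completion. It is DET.
That leaves exactly one tagging: ADV CONJ DET CONJ ADV ADV DET ADV ADV ADV.
Check: rule 1 satisfied; rule 2 satisfied; rule 3 satisfied; rule 4 satisfied; rule 5 satisfied.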